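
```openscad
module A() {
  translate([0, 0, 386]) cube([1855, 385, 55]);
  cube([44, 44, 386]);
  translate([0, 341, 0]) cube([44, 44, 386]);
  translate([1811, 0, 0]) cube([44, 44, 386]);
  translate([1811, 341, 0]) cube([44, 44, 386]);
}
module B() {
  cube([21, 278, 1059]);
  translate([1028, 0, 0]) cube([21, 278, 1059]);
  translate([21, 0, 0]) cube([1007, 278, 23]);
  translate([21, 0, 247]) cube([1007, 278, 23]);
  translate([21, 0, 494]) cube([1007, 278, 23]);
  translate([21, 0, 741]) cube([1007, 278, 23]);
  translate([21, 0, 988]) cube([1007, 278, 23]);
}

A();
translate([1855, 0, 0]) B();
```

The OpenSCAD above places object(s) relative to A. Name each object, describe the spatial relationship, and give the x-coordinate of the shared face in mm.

A is a bench. B is a bookshelf. The bookshelf is against the bench's +x side, with their −y faces flush. The x-coordinate of the shared face is 1855 mm.

The bench's +x face and the bookshelf's −x face are both at x = 1855 mm.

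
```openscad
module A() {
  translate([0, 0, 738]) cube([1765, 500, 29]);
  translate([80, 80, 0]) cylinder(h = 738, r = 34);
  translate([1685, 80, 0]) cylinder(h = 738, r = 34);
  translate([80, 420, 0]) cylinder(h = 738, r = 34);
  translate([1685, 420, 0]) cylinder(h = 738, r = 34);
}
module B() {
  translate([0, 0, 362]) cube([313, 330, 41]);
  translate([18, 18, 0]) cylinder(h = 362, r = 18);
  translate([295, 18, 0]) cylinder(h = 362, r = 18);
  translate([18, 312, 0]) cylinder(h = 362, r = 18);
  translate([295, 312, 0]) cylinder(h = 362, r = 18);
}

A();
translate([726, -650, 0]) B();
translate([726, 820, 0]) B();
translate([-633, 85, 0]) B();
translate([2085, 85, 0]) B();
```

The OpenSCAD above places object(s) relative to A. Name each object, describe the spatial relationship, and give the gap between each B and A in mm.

Each stool's nearest face is 320 mm from the table's bounding box.

A is a table. B is a stool. Four stools sit around the table at the −y, +y, −x, +x sides. The gap between each stool and the table is 320 mm.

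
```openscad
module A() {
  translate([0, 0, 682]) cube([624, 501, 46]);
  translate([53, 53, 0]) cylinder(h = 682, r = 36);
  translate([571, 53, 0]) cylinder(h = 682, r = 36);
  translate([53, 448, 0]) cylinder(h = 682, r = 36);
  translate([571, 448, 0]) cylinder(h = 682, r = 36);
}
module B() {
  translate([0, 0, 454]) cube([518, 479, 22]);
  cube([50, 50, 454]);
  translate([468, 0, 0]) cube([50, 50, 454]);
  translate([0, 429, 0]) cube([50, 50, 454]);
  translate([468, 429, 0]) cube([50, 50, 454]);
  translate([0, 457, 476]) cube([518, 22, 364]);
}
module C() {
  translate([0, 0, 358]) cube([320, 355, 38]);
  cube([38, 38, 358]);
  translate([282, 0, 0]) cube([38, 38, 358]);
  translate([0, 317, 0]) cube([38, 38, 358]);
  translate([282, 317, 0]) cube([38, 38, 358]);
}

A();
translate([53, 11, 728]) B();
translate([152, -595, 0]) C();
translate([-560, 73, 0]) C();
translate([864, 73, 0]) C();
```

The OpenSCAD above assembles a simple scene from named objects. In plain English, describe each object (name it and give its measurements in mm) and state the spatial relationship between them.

A is a table with a 624×501 mm rectangular top, 46 mm thick, top surface at z = 728 mm, supported by four round legs of 72 mm diameter, each leg's bounding box inset 17 mm from the nearest pair of top edges, running from the floor.

B is a chair: 518×479 mm seat, 22 mm thick, top at z = 476 mm, on four 50 mm square corner legs flush with the seat edges. A 22 mm thick backrest slab spans the full seat width, extending 364 mm above the seat top, its back face flush with the seat's +y edge.

C is a four-legged stool. The seat is a 320×355×38 mm slab whose top surface is at z = 396 mm; four square legs, each 38×38 mm in cross-section, run from the floor (z = 0) to the underside of the seat, each flush with a corner of the seat.

The chair is on top of the table, centred. Three stools sit around the table at the −y, −x, +x sides.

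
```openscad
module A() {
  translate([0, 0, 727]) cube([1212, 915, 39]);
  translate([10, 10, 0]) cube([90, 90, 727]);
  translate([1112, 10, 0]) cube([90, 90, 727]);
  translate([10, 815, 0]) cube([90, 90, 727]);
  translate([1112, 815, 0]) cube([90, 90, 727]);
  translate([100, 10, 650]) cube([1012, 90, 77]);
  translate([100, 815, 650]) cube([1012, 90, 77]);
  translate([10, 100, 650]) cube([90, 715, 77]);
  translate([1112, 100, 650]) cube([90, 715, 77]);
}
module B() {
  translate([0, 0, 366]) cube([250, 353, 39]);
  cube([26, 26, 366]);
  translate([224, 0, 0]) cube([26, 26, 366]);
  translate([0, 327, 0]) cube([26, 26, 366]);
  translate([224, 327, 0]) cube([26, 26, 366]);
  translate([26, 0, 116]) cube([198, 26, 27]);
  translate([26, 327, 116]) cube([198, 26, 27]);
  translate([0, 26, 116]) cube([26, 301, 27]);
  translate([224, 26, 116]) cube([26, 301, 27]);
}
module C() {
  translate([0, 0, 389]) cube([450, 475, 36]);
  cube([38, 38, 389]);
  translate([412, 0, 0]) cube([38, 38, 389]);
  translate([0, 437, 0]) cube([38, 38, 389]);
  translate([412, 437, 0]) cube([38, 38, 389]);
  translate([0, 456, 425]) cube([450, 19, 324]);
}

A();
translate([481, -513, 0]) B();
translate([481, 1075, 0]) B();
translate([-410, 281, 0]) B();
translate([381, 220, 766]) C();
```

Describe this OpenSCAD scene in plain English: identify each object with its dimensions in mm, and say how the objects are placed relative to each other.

A is a rectangular dining table. The top is 1212×915×39 mm with its upper surface at z = 766 mm. It stands on four 90×90 mm square legs, each inset 10 mm from the nearest pair of top edges, running from the floor to the underside of the top. Four apron rails, 90 mm thick and 77 mm tall, run between adjacent legs with their top edges flush with the underside of the top and their outer faces flush with the legs' outer faces.

B is a four-legged stool. The seat is 250×353 mm, 39 mm thick, top at z = 405 mm. It stands on four square legs, each 26×26 mm in cross-section, from z = 0 to the seat underside, each flush with a corner of the seat. Four stretchers, 26 mm wide and 27 mm tall, connect adjacent legs with their undersides at z = 116 mm, each running between the inner faces of the legs it joins and aligned with the legs' outer faces on the other axis.

C is a chair: 450×475 mm seat, 36 mm thick, top at z = 425 mm, on four 38 mm square corner legs flush with the seat edges. A 19 mm thick backrest slab spans the full seat width, extending 324 mm above the seat top, its back face flush with the seat's +y edge.

Three stools sit around the table at the −y, +y, −x sides. The chair is on top of the table, centred.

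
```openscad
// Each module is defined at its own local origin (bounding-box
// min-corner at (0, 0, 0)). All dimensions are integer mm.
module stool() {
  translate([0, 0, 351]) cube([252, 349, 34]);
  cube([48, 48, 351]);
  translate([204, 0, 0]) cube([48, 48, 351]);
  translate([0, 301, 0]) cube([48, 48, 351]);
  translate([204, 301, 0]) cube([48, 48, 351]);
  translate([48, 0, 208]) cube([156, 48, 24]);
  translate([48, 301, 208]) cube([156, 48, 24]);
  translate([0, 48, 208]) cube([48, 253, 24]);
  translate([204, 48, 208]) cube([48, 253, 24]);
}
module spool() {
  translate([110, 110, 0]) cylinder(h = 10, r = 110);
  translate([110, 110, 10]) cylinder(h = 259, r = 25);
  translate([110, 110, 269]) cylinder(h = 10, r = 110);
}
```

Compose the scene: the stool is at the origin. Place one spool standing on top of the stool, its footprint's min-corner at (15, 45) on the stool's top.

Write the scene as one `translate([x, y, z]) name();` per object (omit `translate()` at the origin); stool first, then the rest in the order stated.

stool();
translate([15, 45, 385]) spool();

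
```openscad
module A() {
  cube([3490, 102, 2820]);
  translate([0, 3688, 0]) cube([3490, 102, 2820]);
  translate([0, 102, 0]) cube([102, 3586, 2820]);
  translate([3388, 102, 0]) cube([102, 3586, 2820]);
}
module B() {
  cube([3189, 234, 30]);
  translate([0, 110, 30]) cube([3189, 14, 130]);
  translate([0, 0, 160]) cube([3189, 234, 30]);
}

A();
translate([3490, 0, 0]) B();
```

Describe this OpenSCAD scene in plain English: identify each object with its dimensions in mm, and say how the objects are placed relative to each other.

A is the wall frame of a small rectangular building: four walls, each 2820 mm tall and 102 mm thick, enclosing a footprint 3490 mm (x) by 3790 mm (y) outside-to-outside, with no floor or roof. The front and back walls (the −y and +y sides) span the full width; the two side walls fit between them.

B is an I-beam lying along x, 3189 mm long. Overall section height 190 mm. Two flanges 234 mm wide (y) and 30 mm thick, one on the floor and one at the top; a web 14 mm thick runs between them, centred on the flange width.

The I-beam is against the house frame's +x side, with their −y faces flush.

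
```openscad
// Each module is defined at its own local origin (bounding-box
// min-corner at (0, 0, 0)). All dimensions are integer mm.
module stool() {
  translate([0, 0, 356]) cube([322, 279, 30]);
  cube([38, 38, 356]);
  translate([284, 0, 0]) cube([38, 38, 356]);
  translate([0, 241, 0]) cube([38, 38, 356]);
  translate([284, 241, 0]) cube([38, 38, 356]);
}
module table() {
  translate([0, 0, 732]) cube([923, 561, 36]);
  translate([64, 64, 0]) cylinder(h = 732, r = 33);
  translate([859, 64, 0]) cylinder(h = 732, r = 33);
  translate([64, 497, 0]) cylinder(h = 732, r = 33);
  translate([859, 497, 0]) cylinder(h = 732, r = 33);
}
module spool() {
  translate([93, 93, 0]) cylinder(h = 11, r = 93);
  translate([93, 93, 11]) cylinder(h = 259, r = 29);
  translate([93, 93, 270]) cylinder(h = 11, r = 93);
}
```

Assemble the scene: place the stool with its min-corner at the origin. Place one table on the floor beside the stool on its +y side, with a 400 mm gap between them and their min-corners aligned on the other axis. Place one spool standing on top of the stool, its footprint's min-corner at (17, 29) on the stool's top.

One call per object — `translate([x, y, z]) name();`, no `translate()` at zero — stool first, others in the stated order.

stool();
translate([0, 679, 0]) table();
translate([17, 29, 386]) spool();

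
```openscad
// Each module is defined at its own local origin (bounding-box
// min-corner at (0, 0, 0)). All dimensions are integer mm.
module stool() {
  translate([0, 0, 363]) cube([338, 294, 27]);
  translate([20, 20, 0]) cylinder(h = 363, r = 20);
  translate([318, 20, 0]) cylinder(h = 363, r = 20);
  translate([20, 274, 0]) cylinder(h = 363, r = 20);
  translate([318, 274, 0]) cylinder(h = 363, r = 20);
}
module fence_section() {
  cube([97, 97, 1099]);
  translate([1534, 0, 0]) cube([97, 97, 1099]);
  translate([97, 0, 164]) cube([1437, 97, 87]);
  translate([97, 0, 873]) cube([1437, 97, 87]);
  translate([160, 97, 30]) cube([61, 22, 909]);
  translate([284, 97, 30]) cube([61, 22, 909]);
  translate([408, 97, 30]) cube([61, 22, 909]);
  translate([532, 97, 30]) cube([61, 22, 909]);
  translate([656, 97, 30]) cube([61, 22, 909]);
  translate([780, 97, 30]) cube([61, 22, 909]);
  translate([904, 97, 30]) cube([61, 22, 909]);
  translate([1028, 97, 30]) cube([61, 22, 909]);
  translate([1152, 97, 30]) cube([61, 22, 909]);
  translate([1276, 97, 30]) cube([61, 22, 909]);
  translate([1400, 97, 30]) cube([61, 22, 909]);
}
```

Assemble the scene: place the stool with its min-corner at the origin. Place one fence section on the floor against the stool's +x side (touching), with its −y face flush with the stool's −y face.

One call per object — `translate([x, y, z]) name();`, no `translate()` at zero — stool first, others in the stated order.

stool();
translate([338, 0, 0]) fence_section();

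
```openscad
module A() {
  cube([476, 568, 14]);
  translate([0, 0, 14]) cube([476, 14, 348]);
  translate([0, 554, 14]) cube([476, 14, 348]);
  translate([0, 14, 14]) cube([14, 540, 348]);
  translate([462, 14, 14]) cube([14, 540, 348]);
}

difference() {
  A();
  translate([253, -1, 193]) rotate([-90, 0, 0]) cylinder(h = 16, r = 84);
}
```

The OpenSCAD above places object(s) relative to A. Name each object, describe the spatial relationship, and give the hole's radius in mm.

The subtracted cylinder has r = 84 mm.

A is an open box. The open box has a circular hole through its front wall. The hole's radius is 84 mm.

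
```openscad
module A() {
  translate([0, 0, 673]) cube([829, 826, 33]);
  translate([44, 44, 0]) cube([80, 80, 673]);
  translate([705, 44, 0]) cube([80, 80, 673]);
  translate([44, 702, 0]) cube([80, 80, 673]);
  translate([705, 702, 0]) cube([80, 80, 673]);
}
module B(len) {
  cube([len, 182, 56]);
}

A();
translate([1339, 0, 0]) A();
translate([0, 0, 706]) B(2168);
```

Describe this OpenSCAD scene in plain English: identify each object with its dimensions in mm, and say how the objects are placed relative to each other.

A is a rectangular dining table. The top is 829×826×33 mm with its upper surface at z = 706 mm. It stands on four 80×80 mm square legs, each inset 44 mm from the nearest pair of top edges, running from the floor to the underside of the top.

B is a rectangular beam 2168 mm long (x), 182 mm deep (y), 56 mm thick (z).

The beam spans the tops of two tables placed 510 mm apart, resting at z = 706 mm.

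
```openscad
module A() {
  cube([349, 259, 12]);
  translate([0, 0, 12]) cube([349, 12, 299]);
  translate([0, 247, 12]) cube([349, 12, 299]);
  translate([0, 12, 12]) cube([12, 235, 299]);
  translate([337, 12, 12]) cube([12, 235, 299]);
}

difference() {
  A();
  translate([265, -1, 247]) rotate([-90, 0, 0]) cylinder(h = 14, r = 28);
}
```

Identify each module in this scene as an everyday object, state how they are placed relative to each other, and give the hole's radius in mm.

The subtracted cylinder has r = 28 mm.

A is an open box. The open box has a circular hole through its front wall. The hole's radius is 28 mm.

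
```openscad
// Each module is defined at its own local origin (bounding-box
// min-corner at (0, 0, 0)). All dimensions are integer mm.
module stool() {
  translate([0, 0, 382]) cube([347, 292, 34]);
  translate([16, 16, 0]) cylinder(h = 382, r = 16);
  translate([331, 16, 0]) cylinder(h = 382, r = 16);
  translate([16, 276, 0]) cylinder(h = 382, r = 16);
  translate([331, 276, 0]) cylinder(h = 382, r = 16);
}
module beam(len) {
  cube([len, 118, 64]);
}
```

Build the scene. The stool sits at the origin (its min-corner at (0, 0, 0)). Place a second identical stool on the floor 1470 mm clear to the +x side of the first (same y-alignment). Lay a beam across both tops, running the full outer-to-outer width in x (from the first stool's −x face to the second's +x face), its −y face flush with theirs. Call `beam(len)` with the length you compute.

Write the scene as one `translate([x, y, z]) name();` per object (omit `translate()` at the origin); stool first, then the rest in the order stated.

stool();
translate([1817, 0, 0]) stool();
translate([0, 0, 416]) beam(2164);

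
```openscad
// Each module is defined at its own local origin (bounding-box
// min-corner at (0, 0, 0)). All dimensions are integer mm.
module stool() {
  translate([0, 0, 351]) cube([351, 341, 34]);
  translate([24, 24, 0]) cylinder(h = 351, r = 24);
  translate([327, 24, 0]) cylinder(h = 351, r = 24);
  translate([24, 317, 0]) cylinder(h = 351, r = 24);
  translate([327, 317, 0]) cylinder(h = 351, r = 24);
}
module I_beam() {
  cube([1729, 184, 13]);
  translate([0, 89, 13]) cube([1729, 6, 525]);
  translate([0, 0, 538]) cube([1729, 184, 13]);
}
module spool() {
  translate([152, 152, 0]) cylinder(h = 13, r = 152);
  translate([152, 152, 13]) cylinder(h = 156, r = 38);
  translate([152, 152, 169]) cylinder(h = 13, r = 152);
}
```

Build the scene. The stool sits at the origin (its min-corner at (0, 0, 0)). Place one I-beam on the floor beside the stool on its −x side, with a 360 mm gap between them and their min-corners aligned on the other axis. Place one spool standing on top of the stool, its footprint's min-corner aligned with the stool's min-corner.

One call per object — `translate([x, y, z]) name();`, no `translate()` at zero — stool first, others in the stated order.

stool();
translate([-2089, 0, 0]) I_beam();
translate([0, 0, 385]) spool();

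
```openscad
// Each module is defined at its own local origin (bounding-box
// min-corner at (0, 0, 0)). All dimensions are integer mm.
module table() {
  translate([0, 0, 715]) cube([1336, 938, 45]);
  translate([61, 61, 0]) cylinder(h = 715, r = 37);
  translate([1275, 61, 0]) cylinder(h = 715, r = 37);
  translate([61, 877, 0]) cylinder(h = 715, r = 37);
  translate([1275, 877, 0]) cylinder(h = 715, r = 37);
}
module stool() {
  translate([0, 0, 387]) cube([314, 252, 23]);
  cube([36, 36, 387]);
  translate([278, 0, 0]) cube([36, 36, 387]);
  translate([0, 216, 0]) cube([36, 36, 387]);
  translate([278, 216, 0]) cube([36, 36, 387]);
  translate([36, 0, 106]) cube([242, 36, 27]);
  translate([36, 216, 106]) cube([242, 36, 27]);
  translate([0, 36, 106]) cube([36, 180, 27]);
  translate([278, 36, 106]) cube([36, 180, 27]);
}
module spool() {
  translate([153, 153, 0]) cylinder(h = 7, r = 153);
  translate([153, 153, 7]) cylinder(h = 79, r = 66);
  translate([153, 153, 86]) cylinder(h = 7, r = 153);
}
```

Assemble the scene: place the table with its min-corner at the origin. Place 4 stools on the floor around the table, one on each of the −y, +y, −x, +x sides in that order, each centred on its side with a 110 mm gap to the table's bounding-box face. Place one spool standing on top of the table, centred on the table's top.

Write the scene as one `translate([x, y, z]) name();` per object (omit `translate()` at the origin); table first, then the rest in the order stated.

table();
translate([511, -362, 0]) stool();
translate([511, 1048, 0]) stool();
translate([-424, 343, 0]) stool();
translate([1446, 343, 0]) stool();
translate([515, 316, 760]) spool();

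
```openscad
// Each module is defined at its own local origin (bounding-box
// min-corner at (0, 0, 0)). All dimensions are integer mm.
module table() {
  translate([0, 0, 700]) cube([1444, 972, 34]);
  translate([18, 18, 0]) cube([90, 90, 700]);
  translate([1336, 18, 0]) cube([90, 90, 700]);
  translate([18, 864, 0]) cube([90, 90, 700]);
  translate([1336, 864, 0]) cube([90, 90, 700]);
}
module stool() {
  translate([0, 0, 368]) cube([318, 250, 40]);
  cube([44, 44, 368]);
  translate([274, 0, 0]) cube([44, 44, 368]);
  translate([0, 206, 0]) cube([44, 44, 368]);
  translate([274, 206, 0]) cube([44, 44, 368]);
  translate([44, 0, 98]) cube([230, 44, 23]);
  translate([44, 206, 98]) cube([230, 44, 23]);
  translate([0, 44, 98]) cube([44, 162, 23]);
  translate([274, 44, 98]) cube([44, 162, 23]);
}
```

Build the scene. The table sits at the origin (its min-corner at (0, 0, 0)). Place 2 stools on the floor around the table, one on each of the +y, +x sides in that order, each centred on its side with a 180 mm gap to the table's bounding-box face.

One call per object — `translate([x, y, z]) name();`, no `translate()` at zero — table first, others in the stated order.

table();
translate([563, 1152, 0]) stool();
translate([1624, 361, 0]) stool();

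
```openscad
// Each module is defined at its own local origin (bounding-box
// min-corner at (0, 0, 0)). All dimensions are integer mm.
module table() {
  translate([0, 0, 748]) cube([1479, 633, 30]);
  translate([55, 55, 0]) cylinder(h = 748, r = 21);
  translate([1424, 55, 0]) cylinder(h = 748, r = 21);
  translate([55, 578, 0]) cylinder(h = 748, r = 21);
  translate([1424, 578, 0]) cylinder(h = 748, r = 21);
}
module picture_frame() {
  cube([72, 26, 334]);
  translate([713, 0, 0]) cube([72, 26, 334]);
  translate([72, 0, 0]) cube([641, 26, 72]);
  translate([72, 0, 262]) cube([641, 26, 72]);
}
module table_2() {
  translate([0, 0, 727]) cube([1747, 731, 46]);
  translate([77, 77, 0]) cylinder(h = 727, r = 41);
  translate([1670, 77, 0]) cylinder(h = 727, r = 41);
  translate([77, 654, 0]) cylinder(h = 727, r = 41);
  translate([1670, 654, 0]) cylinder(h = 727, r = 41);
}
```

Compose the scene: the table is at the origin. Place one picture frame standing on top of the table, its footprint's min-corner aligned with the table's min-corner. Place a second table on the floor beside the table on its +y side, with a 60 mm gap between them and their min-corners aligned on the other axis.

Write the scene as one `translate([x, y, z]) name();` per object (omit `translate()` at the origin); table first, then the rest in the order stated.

table();
translate([0, 0, 778]) picture_frame();
translate([0, 693, 0]) table_2();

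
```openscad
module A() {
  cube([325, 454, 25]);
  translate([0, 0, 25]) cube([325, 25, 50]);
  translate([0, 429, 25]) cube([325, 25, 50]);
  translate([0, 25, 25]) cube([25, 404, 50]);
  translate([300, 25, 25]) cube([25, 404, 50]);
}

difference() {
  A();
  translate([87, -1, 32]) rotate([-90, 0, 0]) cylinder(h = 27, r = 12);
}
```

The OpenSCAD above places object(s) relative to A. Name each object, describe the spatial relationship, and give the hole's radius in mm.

The subtracted cylinder has r = 12 mm.

A is an open box. The open box has a circular hole through its front wall. The hole's radius is 12 mm.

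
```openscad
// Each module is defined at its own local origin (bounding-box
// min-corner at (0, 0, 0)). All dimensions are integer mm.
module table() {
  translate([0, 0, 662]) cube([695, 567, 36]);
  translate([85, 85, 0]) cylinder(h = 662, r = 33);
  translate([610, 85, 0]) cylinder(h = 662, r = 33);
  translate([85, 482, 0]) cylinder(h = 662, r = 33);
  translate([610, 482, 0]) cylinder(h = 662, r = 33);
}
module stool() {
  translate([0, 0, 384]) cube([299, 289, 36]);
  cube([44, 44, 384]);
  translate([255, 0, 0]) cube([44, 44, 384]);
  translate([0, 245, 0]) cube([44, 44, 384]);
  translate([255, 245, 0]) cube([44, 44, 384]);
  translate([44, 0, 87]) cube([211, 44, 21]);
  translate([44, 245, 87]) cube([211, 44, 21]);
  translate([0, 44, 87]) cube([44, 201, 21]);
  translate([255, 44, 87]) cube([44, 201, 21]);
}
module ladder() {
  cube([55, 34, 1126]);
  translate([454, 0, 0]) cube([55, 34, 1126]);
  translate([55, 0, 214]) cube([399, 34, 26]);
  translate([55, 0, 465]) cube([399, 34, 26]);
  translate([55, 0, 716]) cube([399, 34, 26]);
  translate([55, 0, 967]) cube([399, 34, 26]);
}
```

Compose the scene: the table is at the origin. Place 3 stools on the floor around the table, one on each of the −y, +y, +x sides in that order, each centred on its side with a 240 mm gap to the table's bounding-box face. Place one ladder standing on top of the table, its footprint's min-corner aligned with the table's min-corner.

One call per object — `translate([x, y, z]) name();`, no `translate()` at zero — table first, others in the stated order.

table();
translate([198, -529, 0]) stool();
translate([198, 807, 0]) stool();
translate([935, 139, 0]) stool();
translate([0, 0, 698]) ladder();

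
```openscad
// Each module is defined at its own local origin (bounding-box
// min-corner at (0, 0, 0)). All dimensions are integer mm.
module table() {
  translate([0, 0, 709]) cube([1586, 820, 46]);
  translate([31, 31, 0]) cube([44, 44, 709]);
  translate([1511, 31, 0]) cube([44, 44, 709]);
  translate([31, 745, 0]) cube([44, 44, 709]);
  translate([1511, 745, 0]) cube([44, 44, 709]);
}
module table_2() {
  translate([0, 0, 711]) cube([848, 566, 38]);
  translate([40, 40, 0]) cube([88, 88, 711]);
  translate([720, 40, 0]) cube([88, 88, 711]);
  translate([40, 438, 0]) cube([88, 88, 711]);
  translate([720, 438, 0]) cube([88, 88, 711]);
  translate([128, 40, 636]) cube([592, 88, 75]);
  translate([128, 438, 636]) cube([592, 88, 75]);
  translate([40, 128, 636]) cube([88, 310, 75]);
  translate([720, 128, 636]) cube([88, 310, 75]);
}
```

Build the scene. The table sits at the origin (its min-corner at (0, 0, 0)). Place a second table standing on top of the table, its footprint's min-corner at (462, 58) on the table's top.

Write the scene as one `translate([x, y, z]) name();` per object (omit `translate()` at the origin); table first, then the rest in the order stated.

table();
translate([462, 58, 755]) table_2();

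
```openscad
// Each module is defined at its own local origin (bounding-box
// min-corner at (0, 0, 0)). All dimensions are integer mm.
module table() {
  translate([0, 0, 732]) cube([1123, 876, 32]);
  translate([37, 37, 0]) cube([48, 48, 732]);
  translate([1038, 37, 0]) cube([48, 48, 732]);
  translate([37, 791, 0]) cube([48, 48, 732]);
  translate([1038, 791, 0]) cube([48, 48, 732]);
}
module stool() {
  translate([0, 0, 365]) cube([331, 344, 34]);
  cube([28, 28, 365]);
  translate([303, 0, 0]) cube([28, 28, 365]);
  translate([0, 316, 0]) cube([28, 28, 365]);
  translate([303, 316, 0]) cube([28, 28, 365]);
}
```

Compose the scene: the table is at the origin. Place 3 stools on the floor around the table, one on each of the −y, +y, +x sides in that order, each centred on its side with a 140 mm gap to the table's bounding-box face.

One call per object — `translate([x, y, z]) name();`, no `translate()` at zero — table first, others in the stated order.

table();
translate([396, -484, 0]) stool();
translate([396, 1016, 0]) stool();
translate([1263, 266, 0]) stool();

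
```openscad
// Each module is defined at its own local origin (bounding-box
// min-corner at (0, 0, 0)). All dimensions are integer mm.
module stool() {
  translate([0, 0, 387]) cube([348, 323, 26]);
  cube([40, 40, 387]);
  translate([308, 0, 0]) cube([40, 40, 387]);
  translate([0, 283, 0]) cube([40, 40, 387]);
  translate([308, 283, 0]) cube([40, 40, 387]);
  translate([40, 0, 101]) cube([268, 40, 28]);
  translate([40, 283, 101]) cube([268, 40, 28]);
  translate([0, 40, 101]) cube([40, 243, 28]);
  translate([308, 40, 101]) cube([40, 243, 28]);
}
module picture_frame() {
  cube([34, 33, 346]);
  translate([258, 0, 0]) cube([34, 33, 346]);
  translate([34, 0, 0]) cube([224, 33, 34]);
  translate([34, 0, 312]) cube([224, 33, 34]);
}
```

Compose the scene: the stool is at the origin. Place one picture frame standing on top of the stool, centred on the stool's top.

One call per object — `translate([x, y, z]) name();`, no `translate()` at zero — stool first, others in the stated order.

stool();
translate([28, 145, 413]) picture_frame();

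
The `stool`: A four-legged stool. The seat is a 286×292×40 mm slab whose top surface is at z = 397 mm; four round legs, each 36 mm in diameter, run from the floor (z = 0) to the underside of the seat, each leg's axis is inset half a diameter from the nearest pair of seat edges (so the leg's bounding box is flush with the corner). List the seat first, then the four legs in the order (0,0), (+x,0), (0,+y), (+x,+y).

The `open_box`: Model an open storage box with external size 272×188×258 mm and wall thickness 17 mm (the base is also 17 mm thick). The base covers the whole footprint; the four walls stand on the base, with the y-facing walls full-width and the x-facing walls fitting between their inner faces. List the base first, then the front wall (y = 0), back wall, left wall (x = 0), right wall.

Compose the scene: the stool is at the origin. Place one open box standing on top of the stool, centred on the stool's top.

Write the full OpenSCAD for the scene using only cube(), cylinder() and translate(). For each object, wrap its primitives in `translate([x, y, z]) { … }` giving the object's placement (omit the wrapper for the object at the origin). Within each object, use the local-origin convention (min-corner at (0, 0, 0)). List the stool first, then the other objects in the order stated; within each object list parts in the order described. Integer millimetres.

translate([0, 0, 357]) cube([286, 292, 40]);
translate([18, 18, 0]) cylinder(h = 357, r = 18);
translate([268, 18, 0]) cylinder(h = 357, r = 18);
translate([18, 274, 0]) cylinder(h = 357, r = 18);
translate([268, 274, 0]) cylinder(h = 357, r = 18);
translate([7, 52, 397]) {
  cube([272, 188, 17]);
  translate([0, 0, 17]) cube([272, 17, 241]);
  translate([0, 171, 17]) cube([272, 17, 241]);
  translate([0, 17, 17]) cube([17, 154, 241]);
  translate([255, 17, 17]) cube([17, 154, 241]);
}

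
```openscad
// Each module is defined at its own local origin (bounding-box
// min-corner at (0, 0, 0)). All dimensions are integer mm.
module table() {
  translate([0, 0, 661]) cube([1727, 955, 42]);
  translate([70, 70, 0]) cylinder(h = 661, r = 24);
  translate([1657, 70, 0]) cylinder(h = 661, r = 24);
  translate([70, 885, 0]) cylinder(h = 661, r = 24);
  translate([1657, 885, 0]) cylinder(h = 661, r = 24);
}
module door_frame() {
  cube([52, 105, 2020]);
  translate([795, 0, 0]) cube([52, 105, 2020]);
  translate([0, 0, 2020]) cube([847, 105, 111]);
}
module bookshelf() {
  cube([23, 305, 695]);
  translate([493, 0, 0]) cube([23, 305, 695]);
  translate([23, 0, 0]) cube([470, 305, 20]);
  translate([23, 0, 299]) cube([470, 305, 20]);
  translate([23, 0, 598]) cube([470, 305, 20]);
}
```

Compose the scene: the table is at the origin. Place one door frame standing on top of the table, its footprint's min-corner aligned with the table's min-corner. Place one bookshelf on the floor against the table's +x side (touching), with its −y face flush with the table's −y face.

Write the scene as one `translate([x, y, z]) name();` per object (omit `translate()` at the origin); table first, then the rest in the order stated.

table();
translate([0, 0, 703]) door_frame();
translate([1727, 0, 0]) bookshelf();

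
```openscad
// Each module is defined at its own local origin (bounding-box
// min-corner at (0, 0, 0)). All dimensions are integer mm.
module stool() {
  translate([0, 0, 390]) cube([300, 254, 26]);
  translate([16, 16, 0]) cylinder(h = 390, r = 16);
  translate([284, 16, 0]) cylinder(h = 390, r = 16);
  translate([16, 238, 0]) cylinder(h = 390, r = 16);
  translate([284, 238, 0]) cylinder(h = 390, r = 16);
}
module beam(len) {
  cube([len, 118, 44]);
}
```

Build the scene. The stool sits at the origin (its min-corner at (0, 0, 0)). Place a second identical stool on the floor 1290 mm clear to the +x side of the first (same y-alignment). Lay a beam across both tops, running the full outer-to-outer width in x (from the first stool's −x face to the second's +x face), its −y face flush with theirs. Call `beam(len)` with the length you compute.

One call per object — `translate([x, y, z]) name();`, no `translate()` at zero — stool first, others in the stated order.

stool();
translate([1590, 0, 0]) stool();
translate([0, 0, 416]) beam(1890);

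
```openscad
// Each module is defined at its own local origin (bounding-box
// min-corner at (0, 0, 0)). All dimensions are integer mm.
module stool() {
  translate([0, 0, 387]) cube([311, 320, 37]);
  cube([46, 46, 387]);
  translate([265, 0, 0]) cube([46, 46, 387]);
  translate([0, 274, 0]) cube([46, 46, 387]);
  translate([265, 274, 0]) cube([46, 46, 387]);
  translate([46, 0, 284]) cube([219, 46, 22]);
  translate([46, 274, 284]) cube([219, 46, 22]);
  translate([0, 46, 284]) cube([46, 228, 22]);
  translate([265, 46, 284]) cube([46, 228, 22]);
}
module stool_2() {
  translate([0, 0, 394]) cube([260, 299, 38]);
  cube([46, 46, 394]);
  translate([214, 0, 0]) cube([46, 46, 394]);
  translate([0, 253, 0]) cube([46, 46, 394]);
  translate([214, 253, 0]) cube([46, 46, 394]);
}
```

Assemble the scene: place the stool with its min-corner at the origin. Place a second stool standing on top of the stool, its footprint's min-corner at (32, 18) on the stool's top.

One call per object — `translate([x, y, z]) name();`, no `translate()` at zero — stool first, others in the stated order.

stool();
translate([32, 18, 424]) stool_2();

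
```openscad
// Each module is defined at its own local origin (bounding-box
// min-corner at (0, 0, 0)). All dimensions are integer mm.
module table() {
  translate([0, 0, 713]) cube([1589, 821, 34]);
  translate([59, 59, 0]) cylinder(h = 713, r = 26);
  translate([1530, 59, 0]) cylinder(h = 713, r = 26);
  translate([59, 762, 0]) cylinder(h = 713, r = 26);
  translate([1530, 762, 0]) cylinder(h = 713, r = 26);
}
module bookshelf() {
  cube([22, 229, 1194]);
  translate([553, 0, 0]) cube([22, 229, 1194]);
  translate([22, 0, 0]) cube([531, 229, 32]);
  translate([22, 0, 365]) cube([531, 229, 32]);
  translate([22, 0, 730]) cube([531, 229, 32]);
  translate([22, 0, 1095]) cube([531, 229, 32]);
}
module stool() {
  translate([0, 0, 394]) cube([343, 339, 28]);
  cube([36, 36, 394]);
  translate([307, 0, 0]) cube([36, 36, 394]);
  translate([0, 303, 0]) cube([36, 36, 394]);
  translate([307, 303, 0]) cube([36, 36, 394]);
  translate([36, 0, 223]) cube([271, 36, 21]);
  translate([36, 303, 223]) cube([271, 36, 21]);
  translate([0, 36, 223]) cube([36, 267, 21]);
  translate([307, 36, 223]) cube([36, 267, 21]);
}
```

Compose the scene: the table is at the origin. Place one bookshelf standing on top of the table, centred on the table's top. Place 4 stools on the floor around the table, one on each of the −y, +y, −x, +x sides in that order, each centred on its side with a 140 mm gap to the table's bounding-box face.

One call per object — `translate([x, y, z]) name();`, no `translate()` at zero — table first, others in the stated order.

table();
translate([507, 296, 747]) bookshelf();
translate([623, -479, 0]) stool();
translate([623, 961, 0]) stool();
translate([-483, 241, 0]) stool();
translate([1729, 241, 0]) stool();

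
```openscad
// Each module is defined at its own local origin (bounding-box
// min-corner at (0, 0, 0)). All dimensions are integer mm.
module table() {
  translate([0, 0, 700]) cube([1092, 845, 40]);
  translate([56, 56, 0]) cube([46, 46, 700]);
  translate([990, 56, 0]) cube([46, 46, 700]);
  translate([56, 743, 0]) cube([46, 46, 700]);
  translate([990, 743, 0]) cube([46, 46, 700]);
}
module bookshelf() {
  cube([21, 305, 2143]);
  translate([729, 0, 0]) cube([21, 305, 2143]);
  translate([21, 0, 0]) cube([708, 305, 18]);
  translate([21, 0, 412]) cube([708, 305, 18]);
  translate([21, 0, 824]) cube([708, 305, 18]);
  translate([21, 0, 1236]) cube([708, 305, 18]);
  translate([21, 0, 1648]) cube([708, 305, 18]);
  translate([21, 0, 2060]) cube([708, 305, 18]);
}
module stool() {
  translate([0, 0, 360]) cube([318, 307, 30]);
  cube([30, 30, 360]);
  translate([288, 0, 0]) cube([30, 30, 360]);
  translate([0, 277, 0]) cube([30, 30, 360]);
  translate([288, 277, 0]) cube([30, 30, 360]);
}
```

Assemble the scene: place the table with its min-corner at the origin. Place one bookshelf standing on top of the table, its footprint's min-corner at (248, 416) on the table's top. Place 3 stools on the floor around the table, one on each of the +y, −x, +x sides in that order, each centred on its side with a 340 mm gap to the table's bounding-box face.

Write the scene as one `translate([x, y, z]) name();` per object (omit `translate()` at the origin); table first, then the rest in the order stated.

table();
translate([248, 416, 740]) bookshelf();
translate([387, 1185, 0]) stool();
translate([-658, 269, 0]) stool();
translate([1432, 269, 0]) stool();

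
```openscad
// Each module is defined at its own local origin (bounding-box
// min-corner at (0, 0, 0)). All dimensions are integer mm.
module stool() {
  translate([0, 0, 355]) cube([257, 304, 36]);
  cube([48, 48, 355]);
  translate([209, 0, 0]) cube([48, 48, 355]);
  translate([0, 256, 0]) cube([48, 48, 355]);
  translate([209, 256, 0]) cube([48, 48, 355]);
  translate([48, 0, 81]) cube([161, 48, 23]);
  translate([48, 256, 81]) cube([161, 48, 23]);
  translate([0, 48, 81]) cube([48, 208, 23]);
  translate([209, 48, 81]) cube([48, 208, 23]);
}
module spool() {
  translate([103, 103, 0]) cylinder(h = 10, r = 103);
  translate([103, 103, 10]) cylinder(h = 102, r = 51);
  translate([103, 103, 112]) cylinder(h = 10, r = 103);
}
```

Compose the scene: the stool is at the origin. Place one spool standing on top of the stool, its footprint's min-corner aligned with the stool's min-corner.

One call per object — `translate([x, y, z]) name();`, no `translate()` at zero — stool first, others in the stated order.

stool();
translate([0, 0, 391]) spool();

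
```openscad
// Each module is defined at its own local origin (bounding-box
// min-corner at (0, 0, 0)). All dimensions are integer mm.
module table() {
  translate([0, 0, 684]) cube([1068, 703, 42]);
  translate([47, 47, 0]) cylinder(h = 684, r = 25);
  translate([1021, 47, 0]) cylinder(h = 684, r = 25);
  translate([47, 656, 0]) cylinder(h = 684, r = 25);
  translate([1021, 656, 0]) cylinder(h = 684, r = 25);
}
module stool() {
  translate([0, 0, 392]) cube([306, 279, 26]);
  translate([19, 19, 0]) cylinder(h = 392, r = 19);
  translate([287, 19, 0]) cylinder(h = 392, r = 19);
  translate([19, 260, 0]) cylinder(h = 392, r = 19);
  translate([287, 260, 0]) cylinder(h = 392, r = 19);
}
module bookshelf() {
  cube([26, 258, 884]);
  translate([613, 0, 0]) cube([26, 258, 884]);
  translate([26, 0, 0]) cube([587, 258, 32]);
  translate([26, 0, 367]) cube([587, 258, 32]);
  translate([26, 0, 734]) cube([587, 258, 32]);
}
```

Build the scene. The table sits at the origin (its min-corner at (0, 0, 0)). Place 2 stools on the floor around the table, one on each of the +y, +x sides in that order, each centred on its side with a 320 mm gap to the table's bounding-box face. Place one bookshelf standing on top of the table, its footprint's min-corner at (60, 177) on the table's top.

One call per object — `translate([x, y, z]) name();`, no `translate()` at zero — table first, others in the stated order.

table();
translate([381, 1023, 0]) stool();
translate([1388, 212, 0]) stool();
translate([60, 177, 726]) bookshelf();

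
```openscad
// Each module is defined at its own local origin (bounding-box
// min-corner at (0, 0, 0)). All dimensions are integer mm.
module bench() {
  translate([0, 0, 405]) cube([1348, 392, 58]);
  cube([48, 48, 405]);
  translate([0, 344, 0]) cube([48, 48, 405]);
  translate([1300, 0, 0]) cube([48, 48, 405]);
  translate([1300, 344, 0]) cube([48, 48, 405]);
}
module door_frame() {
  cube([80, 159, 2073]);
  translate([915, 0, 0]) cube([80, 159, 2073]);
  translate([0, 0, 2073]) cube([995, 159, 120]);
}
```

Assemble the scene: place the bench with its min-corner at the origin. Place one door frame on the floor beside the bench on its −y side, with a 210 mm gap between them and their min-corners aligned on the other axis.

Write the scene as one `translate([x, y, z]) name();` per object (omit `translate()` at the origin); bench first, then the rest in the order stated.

bench();
translate([0, -369, 0]) door_frame();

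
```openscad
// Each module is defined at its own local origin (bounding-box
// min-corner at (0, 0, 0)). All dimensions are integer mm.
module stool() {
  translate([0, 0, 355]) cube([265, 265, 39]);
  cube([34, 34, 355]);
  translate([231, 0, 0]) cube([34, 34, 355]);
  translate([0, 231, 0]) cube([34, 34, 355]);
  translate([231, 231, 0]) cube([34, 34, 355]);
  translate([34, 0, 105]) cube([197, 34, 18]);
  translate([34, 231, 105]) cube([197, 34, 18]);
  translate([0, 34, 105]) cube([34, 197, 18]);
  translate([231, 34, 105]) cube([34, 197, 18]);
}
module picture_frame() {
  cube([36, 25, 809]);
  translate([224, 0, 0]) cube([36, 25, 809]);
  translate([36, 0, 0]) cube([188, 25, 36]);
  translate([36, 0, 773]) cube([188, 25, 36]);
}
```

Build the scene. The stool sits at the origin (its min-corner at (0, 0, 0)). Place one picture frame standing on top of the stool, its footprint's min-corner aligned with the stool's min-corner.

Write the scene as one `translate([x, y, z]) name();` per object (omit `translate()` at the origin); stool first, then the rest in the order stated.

stool();
translate([0, 0, 394]) picture_frame();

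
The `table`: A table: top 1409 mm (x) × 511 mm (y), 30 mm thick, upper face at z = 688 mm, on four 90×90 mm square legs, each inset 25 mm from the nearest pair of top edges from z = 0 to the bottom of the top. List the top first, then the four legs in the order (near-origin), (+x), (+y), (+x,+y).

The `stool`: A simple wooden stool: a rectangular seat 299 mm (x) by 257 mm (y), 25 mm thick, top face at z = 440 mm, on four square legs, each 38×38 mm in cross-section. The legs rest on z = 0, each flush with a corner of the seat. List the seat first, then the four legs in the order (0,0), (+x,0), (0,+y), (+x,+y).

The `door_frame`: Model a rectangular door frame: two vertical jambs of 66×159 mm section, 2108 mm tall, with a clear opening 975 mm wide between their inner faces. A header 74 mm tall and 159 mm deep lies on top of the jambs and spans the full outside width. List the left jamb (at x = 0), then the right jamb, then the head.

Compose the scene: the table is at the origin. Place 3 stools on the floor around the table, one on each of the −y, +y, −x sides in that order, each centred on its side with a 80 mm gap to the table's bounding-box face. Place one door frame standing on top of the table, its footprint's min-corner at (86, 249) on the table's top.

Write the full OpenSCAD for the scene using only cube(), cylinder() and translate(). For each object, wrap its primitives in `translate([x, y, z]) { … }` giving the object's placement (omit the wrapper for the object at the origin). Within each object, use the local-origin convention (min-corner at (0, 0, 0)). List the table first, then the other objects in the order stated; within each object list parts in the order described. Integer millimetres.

translate([0, 0, 658]) cube([1409, 511, 30]);
translate([25, 25, 0]) cube([90, 90, 658]);
translate([1294, 25, 0]) cube([90, 90, 658]);
translate([25, 396, 0]) cube([90, 90, 658]);
translate([1294, 396, 0]) cube([90, 90, 658]);
translate([555, -337, 0]) {
  translate([0, 0, 415]) cube([299, 257, 25]);
  cube([38, 38, 415]);
  translate([261, 0, 0]) cube([38, 38, 415]);
  translate([0, 219, 0]) cube([38, 38, 415]);
  translate([261, 219, 0]) cube([38, 38, 415]);
}
translate([555, 591, 0]) {
  translate([0, 0, 415]) cube([299, 257, 25]);
  cube([38, 38, 415]);
  translate([261, 0, 0]) cube([38, 38, 415]);
  translate([0, 219, 0]) cube([38, 38, 415]);
  translate([261, 219, 0]) cube([38, 38, 415]);
}
translate([-379, 127, 0]) {
  translate([0, 0, 415]) cube([299, 257, 25]);
  cube([38, 38, 415]);
  translate([261, 0, 0]) cube([38, 38, 415]);
  translate([0, 219, 0]) cube([38, 38, 415]);
  translate([261, 219, 0]) cube([38, 38, 415]);
}
translate([86, 249, 688]) {
  cube([66, 159, 2108]);
  translate([1041, 0, 0]) cube([66, 159, 2108]);
  translate([0, 0, 2108]) cube([1107, 159, 74]);
}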